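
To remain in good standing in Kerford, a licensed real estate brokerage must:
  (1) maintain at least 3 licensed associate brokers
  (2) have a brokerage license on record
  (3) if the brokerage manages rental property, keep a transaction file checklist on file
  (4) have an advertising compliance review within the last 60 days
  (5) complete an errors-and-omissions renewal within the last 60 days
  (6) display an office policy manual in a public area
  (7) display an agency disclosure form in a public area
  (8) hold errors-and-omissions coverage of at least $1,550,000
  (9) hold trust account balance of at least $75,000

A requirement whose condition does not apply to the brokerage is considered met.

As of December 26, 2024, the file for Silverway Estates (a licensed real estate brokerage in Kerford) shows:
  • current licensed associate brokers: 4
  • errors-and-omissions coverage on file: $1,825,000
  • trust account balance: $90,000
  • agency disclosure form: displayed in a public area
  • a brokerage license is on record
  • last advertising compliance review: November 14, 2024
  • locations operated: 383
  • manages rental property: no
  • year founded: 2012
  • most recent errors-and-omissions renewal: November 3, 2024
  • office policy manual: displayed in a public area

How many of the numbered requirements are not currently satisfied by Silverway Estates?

0

1. licensed associate brokers 4 ≥ 3 → met
2. brokerage license present → met
3. condition 'manages rental property' does not hold → requirement n/a → met
4. advertising compliance review 42 days ago vs limit 60 → met
5. errors-and-omissions renewal 53 days ago vs limit 60 → met
6. office policy manual present → met
7. agency disclosure form present → met
8. errors-and-omissions coverage $1,825,000 ≥ $1,550,000 → met
9. trust account balance $90,000 ≥ $75,000 → met
Not met: 0 of 9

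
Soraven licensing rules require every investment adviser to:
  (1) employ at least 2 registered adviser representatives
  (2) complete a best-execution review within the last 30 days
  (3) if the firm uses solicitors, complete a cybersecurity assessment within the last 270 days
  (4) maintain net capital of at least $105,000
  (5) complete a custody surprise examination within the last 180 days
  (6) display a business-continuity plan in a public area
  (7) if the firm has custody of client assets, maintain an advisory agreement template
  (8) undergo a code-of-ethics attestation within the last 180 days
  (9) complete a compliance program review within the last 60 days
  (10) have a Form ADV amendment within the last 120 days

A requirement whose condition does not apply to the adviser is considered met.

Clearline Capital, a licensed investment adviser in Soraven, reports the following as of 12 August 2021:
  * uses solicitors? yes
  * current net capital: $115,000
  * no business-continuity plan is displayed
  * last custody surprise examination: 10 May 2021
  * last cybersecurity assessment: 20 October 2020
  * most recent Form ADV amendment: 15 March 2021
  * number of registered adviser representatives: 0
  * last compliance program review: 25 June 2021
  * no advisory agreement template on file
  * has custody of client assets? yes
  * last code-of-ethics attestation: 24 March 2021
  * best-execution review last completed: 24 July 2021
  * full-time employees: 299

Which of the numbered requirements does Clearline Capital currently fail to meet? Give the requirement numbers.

1. registered adviser representatives 0 < 2 → not met
2. best-execution review 19 days ago vs limit 30 → met
3. condition 'uses solicitors' holds; cybersecurity assessment 296 days ago vs limit 270 → not met
4. net capital $115,000 ≥ $105,000 → met
5. custody surprise examination 94 days ago vs limit 180 → met
6. business-continuity plan absent → not met
7. condition 'has custody of client assets' holds; advisory agreement template absent → not met
8. code-of-ethics attestation 141 days ago vs limit 180 → met
9. compliance program review 48 days ago vs limit 60 → met
10. Form ADV amendment 150 days ago vs limit 120 → not met
Not met: 1, 3, 6, 7, 10

1, 3, 6, 7, 10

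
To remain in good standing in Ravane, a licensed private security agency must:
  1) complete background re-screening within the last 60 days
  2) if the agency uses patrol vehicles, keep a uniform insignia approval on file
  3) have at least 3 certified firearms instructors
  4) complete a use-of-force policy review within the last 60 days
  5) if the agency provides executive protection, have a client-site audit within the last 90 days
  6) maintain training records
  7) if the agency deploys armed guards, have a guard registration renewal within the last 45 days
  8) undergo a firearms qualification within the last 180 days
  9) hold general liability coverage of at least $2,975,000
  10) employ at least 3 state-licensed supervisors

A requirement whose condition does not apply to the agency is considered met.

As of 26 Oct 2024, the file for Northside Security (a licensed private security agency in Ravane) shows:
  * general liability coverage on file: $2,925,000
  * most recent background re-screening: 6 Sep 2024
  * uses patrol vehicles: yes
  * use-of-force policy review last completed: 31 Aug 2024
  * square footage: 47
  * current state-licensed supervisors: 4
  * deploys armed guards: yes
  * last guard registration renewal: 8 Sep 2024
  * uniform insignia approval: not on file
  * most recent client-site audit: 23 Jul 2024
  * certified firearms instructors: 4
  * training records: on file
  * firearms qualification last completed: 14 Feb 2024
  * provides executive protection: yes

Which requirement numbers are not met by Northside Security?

1. background re-screening 50 days ago vs limit 60 → met
2. condition 'uses patrol vehicles' holds; uniform insignia approval absent → not met
3. certified firearms instructors 4 ≥ 3 → met
4. use-of-force policy review 56 days ago vs limit 60 → met
5. condition 'provides executive protection' holds; client-site audit 95 days ago vs limit 90 → not met
6. training records present → met
7. condition 'deploys armed guards' holds; guard registration renewal 48 days ago vs limit 45 → not met
8. firearms qualification 255 days ago vs limit 180 → not met
9. general liability coverage $2,925,000 < $2,975,000 → not met
10. state-licensed supervisors 4 ≥ 3 → met
Not met: 2, 5, 7, 8, 9

2, 5, 7, 8, 9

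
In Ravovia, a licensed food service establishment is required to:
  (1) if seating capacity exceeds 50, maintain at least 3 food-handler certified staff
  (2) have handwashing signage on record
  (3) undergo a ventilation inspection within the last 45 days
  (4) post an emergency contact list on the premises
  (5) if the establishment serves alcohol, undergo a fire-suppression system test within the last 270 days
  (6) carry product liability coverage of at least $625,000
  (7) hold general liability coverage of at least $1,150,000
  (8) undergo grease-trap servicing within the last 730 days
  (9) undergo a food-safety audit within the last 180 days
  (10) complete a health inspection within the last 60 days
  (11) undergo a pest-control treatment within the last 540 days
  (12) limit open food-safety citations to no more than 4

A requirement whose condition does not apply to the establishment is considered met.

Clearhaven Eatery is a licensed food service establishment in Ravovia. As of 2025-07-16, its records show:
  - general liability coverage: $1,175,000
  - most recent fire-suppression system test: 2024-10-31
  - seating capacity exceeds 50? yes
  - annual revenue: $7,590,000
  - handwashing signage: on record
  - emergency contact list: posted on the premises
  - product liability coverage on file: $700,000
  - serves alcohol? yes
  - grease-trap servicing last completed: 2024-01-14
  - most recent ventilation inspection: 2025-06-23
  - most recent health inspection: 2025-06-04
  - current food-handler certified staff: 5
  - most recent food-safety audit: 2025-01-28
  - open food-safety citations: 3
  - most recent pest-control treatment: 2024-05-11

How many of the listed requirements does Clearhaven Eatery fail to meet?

0

1. condition 'seating capacity exceeds 50' holds; food-handler certified staff 5 ≥ 3 → met
2. handwashing signage present → met
3. ventilation inspection 23 days ago vs limit 45 → met
4. emergency contact list present → met
5. condition 'serves alcohol' holds; fire-suppression system test 258 days ago vs limit 270 → met
6. product liability coverage $700,000 ≥ $625,000 → met
7. general liability coverage $1,175,000 ≥ $1,150,000 → met
8. grease-trap servicing 549 days ago vs limit 730 → met
9. food-safety audit 169 days ago vs limit 180 → met
10. health inspection 42 days ago vs limit 60 → met
11. pest-control treatment 431 days ago vs limit 540 → met
12. open food-safety citations 3 ≤ 4 → met
Not met: 0 of 12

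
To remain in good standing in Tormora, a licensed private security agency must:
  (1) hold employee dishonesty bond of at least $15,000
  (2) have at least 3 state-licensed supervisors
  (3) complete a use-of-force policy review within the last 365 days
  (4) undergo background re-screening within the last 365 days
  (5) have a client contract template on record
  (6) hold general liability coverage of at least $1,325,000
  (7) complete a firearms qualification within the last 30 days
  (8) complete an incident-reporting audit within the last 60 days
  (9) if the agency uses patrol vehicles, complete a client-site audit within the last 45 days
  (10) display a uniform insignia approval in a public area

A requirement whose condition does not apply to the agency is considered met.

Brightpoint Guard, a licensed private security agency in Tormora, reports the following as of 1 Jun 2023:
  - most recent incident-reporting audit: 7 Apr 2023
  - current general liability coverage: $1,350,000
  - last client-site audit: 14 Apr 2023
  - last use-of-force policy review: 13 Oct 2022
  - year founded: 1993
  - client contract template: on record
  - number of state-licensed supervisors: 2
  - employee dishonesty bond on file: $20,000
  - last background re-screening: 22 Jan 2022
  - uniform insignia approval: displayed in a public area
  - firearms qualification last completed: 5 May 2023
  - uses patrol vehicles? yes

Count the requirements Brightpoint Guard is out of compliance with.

3

1. employee dishonesty bond $20,000 ≥ $15,000 → met
2. state-licensed supervisors 2 < 3 → not met
3. use-of-force policy review 231 days ago vs limit 365 → met
4. background re-screening 495 days ago vs limit 365 → not met
5. client contract template present → met
6. general liability coverage $1,350,000 ≥ $1,325,000 → met
7. firearms qualification 27 days ago vs limit 30 → met
8. incident-reporting audit 55 days ago vs limit 60 → met
9. condition 'uses patrol vehicles' holds; client-site audit 48 days ago vs limit 45 → not met
10. uniform insignia approval present → met
Not met: 3 of 10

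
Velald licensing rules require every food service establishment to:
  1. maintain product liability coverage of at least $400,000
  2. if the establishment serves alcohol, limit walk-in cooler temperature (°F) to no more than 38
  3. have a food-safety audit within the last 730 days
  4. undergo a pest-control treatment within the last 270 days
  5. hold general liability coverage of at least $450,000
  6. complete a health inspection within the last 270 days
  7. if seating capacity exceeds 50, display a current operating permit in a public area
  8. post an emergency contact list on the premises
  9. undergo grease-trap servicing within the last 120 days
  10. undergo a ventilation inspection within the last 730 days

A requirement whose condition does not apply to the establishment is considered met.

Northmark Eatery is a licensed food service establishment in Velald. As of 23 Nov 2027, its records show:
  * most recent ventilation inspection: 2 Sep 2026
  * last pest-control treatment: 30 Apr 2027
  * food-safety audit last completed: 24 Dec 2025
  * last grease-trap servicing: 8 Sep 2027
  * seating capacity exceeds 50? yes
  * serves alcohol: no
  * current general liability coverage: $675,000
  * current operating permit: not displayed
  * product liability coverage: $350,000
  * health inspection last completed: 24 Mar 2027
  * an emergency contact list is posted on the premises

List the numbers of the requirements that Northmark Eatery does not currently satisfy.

1. product liability coverage $350,000 < $400,000 → not met
2. condition 'serves alcohol' does not hold → requirement n/a → met
3. food-safety audit 699 days ago vs limit 730 → met
4. pest-control treatment 207 days ago vs limit 270 → met
5. general liability coverage $675,000 ≥ $450,000 → met
6. health inspection 244 days ago vs limit 270 → met
7. condition 'seating capacity exceeds 50' holds; current operating permit absent → not met
8. emergency contact list present → met
9. grease-trap servicing 76 days ago vs limit 120 → met
10. ventilation inspection 447 days ago vs limit 730 → met
Not met: 1, 7

1, 7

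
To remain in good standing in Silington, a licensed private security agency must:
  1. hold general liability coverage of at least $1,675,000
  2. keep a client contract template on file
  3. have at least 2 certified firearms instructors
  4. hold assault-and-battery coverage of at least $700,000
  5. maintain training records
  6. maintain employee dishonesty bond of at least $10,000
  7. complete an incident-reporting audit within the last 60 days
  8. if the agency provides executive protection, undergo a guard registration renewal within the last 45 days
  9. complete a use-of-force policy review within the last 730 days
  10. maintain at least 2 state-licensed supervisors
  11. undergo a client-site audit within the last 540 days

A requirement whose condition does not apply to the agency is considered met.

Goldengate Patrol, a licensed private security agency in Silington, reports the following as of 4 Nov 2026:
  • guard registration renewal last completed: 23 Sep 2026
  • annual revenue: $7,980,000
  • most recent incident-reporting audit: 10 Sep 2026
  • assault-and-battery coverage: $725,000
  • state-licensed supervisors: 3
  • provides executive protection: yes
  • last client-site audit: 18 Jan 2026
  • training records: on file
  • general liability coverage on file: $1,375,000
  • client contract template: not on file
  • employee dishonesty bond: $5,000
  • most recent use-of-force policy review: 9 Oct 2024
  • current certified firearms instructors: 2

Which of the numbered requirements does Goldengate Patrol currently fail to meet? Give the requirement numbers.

1, 2, 6, 9

1. general liability coverage $1,375,000 < $1,675,000 → not met
2. client contract template absent → not met
3. certified firearms instructors 2 ≥ 2 → met
4. assault-and-battery coverage $725,000 ≥ $700,000 → met
5. training records present → met
6. employee dishonesty bond $5,000 < $10,000 → not met
7. incident-reporting audit 55 days ago vs limit 60 → met
8. condition 'provides executive protection' holds; guard registration renewal 42 days ago vs limit 45 → met
9. use-of-force policy review 756 days ago vs limit 730 → not met
10. state-licensed supervisors 3 ≥ 2 → met
11. client-site audit 290 days ago vs limit 540 → met
Not met: 1, 2, 6, 9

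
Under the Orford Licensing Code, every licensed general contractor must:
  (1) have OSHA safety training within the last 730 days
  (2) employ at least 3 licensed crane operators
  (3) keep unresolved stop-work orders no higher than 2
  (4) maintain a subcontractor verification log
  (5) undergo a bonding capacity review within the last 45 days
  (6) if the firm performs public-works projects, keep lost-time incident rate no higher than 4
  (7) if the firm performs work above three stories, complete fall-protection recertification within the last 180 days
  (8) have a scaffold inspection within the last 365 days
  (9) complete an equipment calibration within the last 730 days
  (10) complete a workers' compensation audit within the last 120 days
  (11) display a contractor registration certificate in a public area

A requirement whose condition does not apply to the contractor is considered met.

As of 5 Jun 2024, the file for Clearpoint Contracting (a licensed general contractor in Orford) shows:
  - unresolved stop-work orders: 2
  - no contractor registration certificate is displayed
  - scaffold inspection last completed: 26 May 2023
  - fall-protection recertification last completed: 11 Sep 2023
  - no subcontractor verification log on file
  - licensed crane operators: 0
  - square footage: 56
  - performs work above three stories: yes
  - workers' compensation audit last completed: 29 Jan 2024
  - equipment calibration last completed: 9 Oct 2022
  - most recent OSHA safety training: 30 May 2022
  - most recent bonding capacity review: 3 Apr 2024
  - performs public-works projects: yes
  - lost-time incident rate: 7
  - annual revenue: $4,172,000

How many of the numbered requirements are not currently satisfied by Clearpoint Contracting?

1. OSHA safety training 737 days ago vs limit 730 → not met
2. licensed crane operators 0 < 3 → not met
3. unresolved stop-work orders 2 ≤ 2 → met
4. subcontractor verification log absent → not met
5. bonding capacity review 63 days ago vs limit 45 → not met
6. condition 'performs public-works projects' holds; lost-time incident rate 7 > 4 → not met
7. condition 'performs work above three stories' holds; fall-protection recertification 268 days ago vs limit 180 → not met
8. scaffold inspection 376 days ago vs limit 365 → not met
9. equipment calibration 605 days ago vs limit 730 → met
10. workers' compensation audit 128 days ago vs limit 120 → not met
11. contractor registration certificate absent → not met
Not met: 9 of 11

9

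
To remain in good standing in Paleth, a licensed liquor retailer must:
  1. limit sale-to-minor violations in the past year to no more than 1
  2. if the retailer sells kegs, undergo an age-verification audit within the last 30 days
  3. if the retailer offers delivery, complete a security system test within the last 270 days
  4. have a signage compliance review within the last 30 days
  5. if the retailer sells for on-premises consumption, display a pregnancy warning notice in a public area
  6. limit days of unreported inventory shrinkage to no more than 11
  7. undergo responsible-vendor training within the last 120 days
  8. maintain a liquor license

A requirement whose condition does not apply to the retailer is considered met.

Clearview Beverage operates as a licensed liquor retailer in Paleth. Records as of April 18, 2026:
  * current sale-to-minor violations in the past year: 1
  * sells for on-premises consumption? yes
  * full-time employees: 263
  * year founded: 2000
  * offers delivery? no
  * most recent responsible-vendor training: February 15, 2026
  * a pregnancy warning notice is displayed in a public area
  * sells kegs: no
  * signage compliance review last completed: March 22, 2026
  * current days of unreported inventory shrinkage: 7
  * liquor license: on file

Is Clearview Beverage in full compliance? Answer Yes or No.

Yes

1. sale-to-minor violations in the past year 1 ≤ 1 → met
2. condition 'sells kegs' does not hold → requirement n/a → met
3. condition 'offers delivery' does not hold → requirement n/a → met
4. signage compliance review 27 days ago vs limit 30 → met
5. condition 'sells for on-premises consumption' holds; pregnancy warning notice present → met
6. days of unreported inventory shrinkage 7 ≤ 11 → met
7. responsible-vendor training 62 days ago vs limit 120 → met
8. liquor license present → met
All met.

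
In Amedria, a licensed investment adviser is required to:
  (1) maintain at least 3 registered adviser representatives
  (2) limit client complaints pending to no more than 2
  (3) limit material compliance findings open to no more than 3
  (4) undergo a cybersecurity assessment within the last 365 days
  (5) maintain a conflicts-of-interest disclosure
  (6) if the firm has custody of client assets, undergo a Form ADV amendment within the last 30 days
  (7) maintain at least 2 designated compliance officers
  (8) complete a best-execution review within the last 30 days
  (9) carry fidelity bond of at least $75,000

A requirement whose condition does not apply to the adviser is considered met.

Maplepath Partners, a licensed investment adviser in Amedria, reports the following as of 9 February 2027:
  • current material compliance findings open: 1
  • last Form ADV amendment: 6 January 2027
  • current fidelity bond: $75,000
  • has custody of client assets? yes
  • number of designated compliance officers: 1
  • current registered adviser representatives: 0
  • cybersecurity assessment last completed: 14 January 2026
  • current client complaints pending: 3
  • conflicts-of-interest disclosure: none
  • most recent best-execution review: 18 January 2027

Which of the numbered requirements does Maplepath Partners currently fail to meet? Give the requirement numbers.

1, 2, 4, 5, 6, 7

1. registered adviser representatives 0 < 3 → not met
2. client complaints pending 3 > 2 → not met
3. material compliance findings open 1 ≤ 3 → met
4. cybersecurity assessment 391 days ago vs limit 365 → not met
5. conflicts-of-interest disclosure absent → not met
6. condition 'has custody of client assets' holds; Form ADV amendment 34 days ago vs limit 30 → not met
7. designated compliance officers 1 < 2 → not met
8. best-execution review 22 days ago vs limit 30 → met
9. fidelity bond $75,000 ≥ $75,000 → met
Not met: 1, 2, 4, 5, 6, 7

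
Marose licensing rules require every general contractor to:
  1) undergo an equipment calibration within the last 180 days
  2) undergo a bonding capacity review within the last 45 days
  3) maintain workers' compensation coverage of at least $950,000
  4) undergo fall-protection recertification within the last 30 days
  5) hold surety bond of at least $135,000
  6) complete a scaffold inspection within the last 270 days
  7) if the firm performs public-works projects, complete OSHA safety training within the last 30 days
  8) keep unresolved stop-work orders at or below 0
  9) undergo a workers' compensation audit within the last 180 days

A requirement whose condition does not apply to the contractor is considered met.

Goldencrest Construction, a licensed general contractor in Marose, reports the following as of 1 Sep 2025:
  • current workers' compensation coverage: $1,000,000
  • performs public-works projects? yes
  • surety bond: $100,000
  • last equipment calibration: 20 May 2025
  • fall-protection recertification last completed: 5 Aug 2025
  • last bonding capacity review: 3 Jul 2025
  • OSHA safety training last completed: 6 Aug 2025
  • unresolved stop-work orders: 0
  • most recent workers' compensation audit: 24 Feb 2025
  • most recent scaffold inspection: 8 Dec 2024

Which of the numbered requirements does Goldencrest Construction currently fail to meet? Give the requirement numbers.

1. equipment calibration 104 days ago vs limit 180 → met
2. bonding capacity review 60 days ago vs limit 45 → not met
3. workers' compensation coverage $1,000,000 ≥ $950,000 → met
4. fall-protection recertification 27 days ago vs limit 30 → met
5. surety bond $100,000 < $135,000 → not met
6. scaffold inspection 267 days ago vs limit 270 → met
7. condition 'performs public-works projects' holds; OSHA safety training 26 days ago vs limit 30 → met
8. unresolved stop-work orders 0 ≤ 0 → met
9. workers' compensation audit 189 days ago vs limit 180 → not met
Not met: 2, 5, 9

2, 5, 9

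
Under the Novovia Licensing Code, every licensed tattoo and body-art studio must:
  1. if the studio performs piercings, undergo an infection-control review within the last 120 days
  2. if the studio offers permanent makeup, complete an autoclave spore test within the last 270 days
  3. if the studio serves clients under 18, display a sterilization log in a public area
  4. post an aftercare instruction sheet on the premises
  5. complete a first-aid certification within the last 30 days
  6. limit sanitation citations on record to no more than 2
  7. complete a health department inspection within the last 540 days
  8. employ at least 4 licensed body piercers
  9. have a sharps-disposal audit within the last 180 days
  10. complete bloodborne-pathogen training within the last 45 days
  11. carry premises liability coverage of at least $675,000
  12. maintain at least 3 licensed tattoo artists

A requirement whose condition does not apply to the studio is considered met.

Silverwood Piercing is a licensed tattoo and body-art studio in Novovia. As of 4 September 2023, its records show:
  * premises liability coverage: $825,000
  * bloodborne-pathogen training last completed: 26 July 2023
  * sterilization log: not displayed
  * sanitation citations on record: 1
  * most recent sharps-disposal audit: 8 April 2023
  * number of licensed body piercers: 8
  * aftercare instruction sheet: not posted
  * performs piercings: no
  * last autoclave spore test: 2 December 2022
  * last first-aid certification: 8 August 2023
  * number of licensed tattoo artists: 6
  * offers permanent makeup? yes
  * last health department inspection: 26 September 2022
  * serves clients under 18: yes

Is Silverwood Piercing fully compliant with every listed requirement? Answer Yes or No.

No

1. condition 'performs piercings' does not hold → requirement n/a → met
2. condition 'offers permanent makeup' holds; autoclave spore test 276 days ago vs limit 270 → not met
3. condition 'serves clients under 18' holds; sterilization log absent → not met
4. aftercare instruction sheet absent → not met
5. first-aid certification 27 days ago vs limit 30 → met
6. sanitation citations on record 1 ≤ 2 → met
7. health department inspection 343 days ago vs limit 540 → met
8. licensed body piercers 8 ≥ 4 → met
9. sharps-disposal audit 149 days ago vs limit 180 → met
10. bloodborne-pathogen training 40 days ago vs limit 45 → met
11. premises liability coverage $825,000 ≥ $675,000 → met
12. licensed tattoo artists 6 ≥ 3 → met
Not met: 2, 3, 4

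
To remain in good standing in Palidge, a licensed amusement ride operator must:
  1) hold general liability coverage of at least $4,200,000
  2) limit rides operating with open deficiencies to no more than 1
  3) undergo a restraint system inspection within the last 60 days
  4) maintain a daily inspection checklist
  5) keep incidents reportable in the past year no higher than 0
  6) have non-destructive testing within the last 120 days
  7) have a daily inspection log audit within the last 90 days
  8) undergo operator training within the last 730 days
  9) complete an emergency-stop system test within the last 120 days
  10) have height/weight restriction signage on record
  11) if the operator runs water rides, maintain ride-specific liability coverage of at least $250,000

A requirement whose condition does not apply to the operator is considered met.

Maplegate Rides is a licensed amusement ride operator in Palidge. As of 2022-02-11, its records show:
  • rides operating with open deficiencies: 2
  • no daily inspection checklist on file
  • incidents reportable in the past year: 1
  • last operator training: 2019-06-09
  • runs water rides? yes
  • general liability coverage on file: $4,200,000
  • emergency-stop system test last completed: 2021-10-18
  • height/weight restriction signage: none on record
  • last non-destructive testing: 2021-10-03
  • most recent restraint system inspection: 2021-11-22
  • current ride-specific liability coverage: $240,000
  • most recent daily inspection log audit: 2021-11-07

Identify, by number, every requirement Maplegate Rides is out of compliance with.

1. general liability coverage $4,200,000 ≥ $4,200,000 → met
2. rides operating with open deficiencies 2 > 1 → not met
3. restraint system inspection 81 days ago vs limit 60 → not met
4. daily inspection checklist absent → not met
5. incidents reportable in the past year 1 > 0 → not met
6. non-destructive testing 131 days ago vs limit 120 → not met
7. daily inspection log audit 96 days ago vs limit 90 → not met
8. operator training 978 days ago vs limit 730 → not met
9. emergency-stop system test 116 days ago vs limit 120 → met
10. height/weight restriction signage absent → not met
11. condition 'runs water rides' holds; ride-specific liability coverage $240,000 < $250,000 → not met
Not met: 2, 3, 4, 5, 6, 7, 8, 10, 11

2, 3, 4, 5, 6, 7, 8, 10, 11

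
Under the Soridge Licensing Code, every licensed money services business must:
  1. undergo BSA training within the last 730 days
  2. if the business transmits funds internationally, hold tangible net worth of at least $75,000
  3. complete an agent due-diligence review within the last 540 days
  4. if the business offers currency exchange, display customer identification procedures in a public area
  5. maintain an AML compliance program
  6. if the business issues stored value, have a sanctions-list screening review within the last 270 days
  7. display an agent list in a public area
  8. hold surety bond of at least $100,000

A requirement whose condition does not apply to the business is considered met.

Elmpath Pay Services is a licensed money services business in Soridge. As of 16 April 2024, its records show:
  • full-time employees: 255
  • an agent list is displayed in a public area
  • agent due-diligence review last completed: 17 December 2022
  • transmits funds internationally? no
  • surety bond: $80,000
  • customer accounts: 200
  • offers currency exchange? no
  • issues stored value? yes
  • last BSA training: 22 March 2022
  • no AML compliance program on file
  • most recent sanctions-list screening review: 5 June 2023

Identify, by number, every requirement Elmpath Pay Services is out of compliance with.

1. BSA training 756 days ago vs limit 730 → not met
2. condition 'transmits funds internationally' does not hold → requirement n/a → met
3. agent due-diligence review 486 days ago vs limit 540 → met
4. condition 'offers currency exchange' does not hold → requirement n/a → met
5. AML compliance program absent → not met
6. condition 'issues stored value' holds; sanctions-list screening review 316 days ago vs limit 270 → not met
7. agent list present → met
8. surety bond $80,000 < $100,000 → not met
Not met: 1, 5, 6, 8

1, 5, 6, 8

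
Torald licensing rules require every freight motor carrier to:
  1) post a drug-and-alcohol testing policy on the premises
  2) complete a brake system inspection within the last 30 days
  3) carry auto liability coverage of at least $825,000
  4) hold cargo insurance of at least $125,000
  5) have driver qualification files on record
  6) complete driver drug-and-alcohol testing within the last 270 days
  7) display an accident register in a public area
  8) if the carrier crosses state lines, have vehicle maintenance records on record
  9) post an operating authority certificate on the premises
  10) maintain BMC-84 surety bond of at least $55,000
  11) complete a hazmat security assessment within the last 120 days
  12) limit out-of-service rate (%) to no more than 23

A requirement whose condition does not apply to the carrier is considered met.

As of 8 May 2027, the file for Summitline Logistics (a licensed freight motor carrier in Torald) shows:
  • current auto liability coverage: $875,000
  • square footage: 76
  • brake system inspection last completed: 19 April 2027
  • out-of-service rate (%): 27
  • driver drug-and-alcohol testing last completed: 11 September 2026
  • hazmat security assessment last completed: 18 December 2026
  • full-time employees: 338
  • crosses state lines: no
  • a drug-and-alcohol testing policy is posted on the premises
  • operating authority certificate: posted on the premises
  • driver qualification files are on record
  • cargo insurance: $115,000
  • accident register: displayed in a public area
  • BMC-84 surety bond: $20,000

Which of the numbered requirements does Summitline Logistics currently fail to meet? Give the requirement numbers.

4, 10, 11, 12

1. drug-and-alcohol testing policy present → met
2. brake system inspection 19 days ago vs limit 30 → met
3. auto liability coverage $875,000 ≥ $825,000 → met
4. cargo insurance $115,000 < $125,000 → not met
5. driver qualification files present → met
6. driver drug-and-alcohol testing 239 days ago vs limit 270 → met
7. accident register present → met
8. condition 'crosses state lines' does not hold → requirement n/a → met
9. operating authority certificate present → met
10. BMC-84 surety bond $20,000 < $55,000 → not met
11. hazmat security assessment 141 days ago vs limit 120 → not met
12. out-of-service rate (%) 27 > 23 → not met
Not met: 4, 10, 11, 12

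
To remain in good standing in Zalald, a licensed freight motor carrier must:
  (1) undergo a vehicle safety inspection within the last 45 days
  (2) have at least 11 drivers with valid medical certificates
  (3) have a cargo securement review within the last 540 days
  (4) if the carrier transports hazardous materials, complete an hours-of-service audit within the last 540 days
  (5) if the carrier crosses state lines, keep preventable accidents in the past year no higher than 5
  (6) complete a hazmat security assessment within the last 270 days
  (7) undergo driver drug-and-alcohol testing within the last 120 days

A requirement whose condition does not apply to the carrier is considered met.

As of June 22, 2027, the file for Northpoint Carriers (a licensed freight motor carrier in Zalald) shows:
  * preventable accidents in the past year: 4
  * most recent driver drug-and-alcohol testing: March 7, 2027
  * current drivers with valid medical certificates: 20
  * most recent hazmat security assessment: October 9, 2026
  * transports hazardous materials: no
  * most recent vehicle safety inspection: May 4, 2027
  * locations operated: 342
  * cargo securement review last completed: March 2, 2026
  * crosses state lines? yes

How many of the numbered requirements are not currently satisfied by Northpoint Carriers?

1. vehicle safety inspection 49 days ago vs limit 45 → not met
2. drivers with valid medical certificates 20 ≥ 11 → met
3. cargo securement review 477 days ago vs limit 540 → met
4. condition 'transports hazardous materials' does not hold → requirement n/a → met
5. condition 'crosses state lines' holds; preventable accidents in the past year 4 ≤ 5 → met
6. hazmat security assessment 256 days ago vs limit 270 → met
7. driver drug-and-alcohol testing 107 days ago vs limit 120 → met
Not met: 1 of 7

1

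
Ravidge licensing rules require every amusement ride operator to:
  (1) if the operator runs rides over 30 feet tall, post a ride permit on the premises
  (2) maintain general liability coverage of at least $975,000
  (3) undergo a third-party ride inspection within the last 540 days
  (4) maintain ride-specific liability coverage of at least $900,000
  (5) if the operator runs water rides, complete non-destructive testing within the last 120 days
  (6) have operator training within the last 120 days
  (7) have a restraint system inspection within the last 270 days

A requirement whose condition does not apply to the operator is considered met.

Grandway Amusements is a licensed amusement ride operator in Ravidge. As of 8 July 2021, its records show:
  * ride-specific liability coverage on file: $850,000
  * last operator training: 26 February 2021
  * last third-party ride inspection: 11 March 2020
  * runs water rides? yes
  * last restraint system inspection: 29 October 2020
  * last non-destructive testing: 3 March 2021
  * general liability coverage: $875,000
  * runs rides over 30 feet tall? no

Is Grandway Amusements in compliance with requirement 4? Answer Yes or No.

No

4. ride-specific liability coverage $850,000 < $900,000 → not met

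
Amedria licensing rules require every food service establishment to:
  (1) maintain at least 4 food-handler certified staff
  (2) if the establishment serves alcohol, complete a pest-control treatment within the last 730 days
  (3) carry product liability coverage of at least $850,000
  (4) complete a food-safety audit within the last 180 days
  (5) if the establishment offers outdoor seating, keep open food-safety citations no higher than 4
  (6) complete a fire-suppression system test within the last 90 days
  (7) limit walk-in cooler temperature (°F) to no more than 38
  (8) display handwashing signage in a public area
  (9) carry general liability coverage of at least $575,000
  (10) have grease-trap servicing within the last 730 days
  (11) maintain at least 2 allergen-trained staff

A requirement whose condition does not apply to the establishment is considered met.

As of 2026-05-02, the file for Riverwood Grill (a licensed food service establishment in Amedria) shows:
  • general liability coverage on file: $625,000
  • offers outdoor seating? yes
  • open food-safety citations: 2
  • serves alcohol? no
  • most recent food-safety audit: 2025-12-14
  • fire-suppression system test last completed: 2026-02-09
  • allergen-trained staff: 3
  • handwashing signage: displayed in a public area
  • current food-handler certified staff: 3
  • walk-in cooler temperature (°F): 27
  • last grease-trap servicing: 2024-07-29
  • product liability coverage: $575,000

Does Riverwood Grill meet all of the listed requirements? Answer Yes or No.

1. food-handler certified staff 3 < 4 → not met
2. condition 'serves alcohol' does not hold → requirement n/a → met
3. product liability coverage $575,000 < $850,000 → not met
4. food-safety audit 139 days ago vs limit 180 → met
5. condition 'offers outdoor seating' holds; open food-safety citations 2 ≤ 4 → met
6. fire-suppression system test 82 days ago vs limit 90 → met
7. walk-in cooler temperature (°F) 27 ≤ 38 → met
8. handwashing signage present → met
9. general liability coverage $625,000 ≥ $575,000 → met
10. grease-trap servicing 642 days ago vs limit 730 → met
11. allergen-trained staff 3 ≥ 2 → met
Not met: 1, 3

No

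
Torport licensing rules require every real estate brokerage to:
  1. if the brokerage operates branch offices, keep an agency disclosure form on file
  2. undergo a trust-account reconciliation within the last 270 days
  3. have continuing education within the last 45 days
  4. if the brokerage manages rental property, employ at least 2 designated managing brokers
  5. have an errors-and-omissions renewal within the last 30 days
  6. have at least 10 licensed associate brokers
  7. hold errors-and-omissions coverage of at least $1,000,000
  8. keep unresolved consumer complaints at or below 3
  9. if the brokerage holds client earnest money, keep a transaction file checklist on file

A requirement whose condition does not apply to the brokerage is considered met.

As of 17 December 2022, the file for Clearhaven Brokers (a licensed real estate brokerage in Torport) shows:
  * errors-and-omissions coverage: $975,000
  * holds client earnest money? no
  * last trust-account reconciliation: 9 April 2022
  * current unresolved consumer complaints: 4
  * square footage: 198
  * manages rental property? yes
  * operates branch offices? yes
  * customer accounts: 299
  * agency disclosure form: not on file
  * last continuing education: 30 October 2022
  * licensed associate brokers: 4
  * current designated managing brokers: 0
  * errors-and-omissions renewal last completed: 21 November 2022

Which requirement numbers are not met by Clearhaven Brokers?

1. condition 'operates branch offices' holds; agency disclosure form absent → not met
2. trust-account reconciliation 252 days ago vs limit 270 → met
3. continuing education 48 days ago vs limit 45 → not met
4. condition 'manages rental property' holds; designated managing brokers 0 < 2 → not met
5. errors-and-omissions renewal 26 days ago vs limit 30 → met
6. licensed associate brokers 4 < 10 → not met
7. errors-and-omissions coverage $975,000 < $1,000,000 → not met
8. unresolved consumer complaints 4 > 3 → not met
9. condition 'holds client earnest money' does not hold → requirement n/a → met
Not met: 1, 3, 4, 6, 7, 8

1, 3, 4, 6, 7, 8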